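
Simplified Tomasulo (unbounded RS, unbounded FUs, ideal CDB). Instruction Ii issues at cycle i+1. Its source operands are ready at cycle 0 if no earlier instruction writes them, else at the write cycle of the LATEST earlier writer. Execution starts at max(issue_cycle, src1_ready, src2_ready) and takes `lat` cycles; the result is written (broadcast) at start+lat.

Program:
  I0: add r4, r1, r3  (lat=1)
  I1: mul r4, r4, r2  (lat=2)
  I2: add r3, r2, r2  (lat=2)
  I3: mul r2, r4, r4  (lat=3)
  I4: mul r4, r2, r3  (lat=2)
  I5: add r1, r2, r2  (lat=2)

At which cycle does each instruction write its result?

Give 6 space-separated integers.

I0 add r4: issue@1 deps=(None,None) exec_start@1 write@2
I1 mul r4: issue@2 deps=(0,None) exec_start@2 write@4
I2 add r3: issue@3 deps=(None,None) exec_start@3 write@5
I3 mul r2: issue@4 deps=(1,1) exec_start@4 write@7
I4 mul r4: issue@5 deps=(3,2) exec_start@7 write@9
I5 add r1: issue@6 deps=(3,3) exec_start@7 write@9

Answer: 2 4 5 7 9 9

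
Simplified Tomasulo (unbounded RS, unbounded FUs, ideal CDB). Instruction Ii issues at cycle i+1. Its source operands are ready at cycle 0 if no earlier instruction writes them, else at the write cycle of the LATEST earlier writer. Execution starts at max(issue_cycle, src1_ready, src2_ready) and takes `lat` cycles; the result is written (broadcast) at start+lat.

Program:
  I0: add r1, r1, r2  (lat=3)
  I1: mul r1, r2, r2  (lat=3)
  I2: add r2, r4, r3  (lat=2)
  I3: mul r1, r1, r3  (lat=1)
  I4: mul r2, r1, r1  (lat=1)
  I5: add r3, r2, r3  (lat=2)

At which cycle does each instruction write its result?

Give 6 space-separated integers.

I0 add r1: issue@1 deps=(None,None) exec_start@1 write@4
I1 mul r1: issue@2 deps=(None,None) exec_start@2 write@5
I2 add r2: issue@3 deps=(None,None) exec_start@3 write@5
I3 mul r1: issue@4 deps=(1,None) exec_start@5 write@6
I4 mul r2: issue@5 deps=(3,3) exec_start@6 write@7
I5 add r3: issue@6 deps=(4,None) exec_start@7 write@9

Answer: 4 5 5 6 7 9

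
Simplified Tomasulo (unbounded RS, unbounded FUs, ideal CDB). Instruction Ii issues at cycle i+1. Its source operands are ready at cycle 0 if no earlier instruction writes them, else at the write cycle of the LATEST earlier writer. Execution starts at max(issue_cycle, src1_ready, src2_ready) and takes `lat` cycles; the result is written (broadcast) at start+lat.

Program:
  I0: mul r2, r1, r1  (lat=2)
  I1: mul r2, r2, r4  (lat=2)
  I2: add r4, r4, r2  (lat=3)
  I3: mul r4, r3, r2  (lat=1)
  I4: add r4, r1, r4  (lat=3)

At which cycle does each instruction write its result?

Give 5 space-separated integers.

Answer: 3 5 8 6 9

Derivation:
I0 mul r2: issue@1 deps=(None,None) exec_start@1 write@3
I1 mul r2: issue@2 deps=(0,None) exec_start@3 write@5
I2 add r4: issue@3 deps=(None,1) exec_start@5 write@8
I3 mul r4: issue@4 deps=(None,1) exec_start@5 write@6
I4 add r4: issue@5 deps=(None,3) exec_start@6 write@9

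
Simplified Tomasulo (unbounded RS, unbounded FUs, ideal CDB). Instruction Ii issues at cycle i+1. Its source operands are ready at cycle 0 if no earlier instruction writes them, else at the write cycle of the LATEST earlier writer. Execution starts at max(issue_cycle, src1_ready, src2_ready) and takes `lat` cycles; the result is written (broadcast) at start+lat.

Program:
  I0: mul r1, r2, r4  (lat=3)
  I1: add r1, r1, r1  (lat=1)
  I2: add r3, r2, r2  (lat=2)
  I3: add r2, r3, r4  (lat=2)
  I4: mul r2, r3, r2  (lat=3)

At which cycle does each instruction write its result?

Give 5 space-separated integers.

Answer: 4 5 5 7 10

Derivation:
I0 mul r1: issue@1 deps=(None,None) exec_start@1 write@4
I1 add r1: issue@2 deps=(0,0) exec_start@4 write@5
I2 add r3: issue@3 deps=(None,None) exec_start@3 write@5
I3 add r2: issue@4 deps=(2,None) exec_start@5 write@7
I4 mul r2: issue@5 deps=(2,3) exec_start@7 write@10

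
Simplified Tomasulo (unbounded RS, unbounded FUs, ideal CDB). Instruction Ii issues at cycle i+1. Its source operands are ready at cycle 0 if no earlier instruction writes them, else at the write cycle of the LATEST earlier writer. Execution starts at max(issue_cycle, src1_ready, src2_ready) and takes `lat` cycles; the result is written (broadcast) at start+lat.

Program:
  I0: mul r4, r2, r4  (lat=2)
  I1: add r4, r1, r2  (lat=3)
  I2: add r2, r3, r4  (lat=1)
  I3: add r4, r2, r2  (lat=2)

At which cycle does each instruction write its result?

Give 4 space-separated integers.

Answer: 3 5 6 8

Derivation:
I0 mul r4: issue@1 deps=(None,None) exec_start@1 write@3
I1 add r4: issue@2 deps=(None,None) exec_start@2 write@5
I2 add r2: issue@3 deps=(None,1) exec_start@5 write@6
I3 add r4: issue@4 deps=(2,2) exec_start@6 write@8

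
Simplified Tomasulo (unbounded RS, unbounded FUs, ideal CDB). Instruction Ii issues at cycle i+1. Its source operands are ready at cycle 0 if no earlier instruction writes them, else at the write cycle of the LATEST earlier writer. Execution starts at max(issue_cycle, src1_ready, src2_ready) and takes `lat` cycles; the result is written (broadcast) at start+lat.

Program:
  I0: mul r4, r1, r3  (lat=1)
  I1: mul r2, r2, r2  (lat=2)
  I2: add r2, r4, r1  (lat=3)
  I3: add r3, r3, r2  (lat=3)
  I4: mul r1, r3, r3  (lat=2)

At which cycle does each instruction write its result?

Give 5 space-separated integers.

I0 mul r4: issue@1 deps=(None,None) exec_start@1 write@2
I1 mul r2: issue@2 deps=(None,None) exec_start@2 write@4
I2 add r2: issue@3 deps=(0,None) exec_start@3 write@6
I3 add r3: issue@4 deps=(None,2) exec_start@6 write@9
I4 mul r1: issue@5 deps=(3,3) exec_start@9 write@11

Answer: 2 4 6 9 11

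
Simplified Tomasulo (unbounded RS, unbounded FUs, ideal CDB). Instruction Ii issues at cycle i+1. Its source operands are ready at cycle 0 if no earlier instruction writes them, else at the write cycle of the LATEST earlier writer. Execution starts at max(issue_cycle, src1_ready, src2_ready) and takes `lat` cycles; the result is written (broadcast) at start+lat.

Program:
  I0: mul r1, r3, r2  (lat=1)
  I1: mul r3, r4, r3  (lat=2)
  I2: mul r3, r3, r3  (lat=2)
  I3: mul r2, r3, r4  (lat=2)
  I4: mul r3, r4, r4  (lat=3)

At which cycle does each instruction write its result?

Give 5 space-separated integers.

Answer: 2 4 6 8 8

Derivation:
I0 mul r1: issue@1 deps=(None,None) exec_start@1 write@2
I1 mul r3: issue@2 deps=(None,None) exec_start@2 write@4
I2 mul r3: issue@3 deps=(1,1) exec_start@4 write@6
I3 mul r2: issue@4 deps=(2,None) exec_start@6 write@8
I4 mul r3: issue@5 deps=(None,None) exec_start@5 write@8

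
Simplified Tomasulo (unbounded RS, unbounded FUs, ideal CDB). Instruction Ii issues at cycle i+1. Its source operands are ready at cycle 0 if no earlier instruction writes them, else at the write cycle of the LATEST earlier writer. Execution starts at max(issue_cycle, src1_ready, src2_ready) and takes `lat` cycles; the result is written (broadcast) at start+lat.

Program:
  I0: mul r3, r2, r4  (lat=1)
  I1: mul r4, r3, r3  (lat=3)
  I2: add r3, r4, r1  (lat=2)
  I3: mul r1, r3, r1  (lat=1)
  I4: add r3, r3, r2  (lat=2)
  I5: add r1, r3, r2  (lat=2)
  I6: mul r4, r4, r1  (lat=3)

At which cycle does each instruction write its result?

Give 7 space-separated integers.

I0 mul r3: issue@1 deps=(None,None) exec_start@1 write@2
I1 mul r4: issue@2 deps=(0,0) exec_start@2 write@5
I2 add r3: issue@3 deps=(1,None) exec_start@5 write@7
I3 mul r1: issue@4 deps=(2,None) exec_start@7 write@8
I4 add r3: issue@5 deps=(2,None) exec_start@7 write@9
I5 add r1: issue@6 deps=(4,None) exec_start@9 write@11
I6 mul r4: issue@7 deps=(1,5) exec_start@11 write@14

Answer: 2 5 7 8 9 11 14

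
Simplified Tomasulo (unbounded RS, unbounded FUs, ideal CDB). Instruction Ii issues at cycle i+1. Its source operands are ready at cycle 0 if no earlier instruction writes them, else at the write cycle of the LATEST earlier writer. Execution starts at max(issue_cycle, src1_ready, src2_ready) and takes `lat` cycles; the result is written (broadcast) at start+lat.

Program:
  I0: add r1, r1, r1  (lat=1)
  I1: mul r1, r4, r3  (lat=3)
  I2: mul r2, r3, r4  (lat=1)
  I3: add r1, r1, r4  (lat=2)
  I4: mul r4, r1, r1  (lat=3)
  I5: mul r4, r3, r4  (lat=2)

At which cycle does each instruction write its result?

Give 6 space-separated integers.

I0 add r1: issue@1 deps=(None,None) exec_start@1 write@2
I1 mul r1: issue@2 deps=(None,None) exec_start@2 write@5
I2 mul r2: issue@3 deps=(None,None) exec_start@3 write@4
I3 add r1: issue@4 deps=(1,None) exec_start@5 write@7
I4 mul r4: issue@5 deps=(3,3) exec_start@7 write@10
I5 mul r4: issue@6 deps=(None,4) exec_start@10 write@12

Answer: 2 5 4 7 10 12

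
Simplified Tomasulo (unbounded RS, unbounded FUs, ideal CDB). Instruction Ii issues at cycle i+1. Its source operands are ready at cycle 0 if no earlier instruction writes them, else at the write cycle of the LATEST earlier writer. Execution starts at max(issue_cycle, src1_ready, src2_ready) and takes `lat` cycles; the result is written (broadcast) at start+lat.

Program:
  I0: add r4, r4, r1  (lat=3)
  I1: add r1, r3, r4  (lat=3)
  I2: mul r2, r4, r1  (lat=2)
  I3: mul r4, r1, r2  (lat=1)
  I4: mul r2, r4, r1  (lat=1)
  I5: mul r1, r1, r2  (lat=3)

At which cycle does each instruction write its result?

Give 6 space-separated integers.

I0 add r4: issue@1 deps=(None,None) exec_start@1 write@4
I1 add r1: issue@2 deps=(None,0) exec_start@4 write@7
I2 mul r2: issue@3 deps=(0,1) exec_start@7 write@9
I3 mul r4: issue@4 deps=(1,2) exec_start@9 write@10
I4 mul r2: issue@5 deps=(3,1) exec_start@10 write@11
I5 mul r1: issue@6 deps=(1,4) exec_start@11 write@14

Answer: 4 7 9 10 11 14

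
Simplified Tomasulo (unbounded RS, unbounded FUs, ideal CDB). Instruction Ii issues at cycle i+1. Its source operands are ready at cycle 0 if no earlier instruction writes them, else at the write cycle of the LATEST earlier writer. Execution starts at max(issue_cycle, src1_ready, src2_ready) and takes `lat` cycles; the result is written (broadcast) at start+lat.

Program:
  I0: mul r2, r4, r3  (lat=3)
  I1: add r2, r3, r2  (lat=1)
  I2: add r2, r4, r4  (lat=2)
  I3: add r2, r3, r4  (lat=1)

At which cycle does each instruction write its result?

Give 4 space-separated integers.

Answer: 4 5 5 5

Derivation:
I0 mul r2: issue@1 deps=(None,None) exec_start@1 write@4
I1 add r2: issue@2 deps=(None,0) exec_start@4 write@5
I2 add r2: issue@3 deps=(None,None) exec_start@3 write@5
I3 add r2: issue@4 deps=(None,None) exec_start@4 write@5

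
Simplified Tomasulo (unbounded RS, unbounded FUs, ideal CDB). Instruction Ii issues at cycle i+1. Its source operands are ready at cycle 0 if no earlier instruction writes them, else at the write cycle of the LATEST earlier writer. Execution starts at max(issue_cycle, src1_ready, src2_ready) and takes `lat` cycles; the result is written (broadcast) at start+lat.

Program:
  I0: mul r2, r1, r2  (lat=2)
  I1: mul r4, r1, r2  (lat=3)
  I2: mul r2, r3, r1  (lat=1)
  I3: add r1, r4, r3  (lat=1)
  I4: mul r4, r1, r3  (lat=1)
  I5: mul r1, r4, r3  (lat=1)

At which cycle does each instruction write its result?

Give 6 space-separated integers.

Answer: 3 6 4 7 8 9

Derivation:
I0 mul r2: issue@1 deps=(None,None) exec_start@1 write@3
I1 mul r4: issue@2 deps=(None,0) exec_start@3 write@6
I2 mul r2: issue@3 deps=(None,None) exec_start@3 write@4
I3 add r1: issue@4 deps=(1,None) exec_start@6 write@7
I4 mul r4: issue@5 deps=(3,None) exec_start@7 write@8
I5 mul r1: issue@6 deps=(4,None) exec_start@8 write@9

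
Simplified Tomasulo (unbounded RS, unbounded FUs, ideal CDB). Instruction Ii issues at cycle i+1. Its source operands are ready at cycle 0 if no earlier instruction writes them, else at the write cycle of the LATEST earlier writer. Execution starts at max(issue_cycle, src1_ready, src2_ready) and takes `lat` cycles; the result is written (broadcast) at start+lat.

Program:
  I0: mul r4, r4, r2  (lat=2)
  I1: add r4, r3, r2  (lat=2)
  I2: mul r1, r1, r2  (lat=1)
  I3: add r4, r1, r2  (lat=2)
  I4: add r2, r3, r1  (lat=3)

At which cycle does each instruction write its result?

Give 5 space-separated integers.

Answer: 3 4 4 6 8

Derivation:
I0 mul r4: issue@1 deps=(None,None) exec_start@1 write@3
I1 add r4: issue@2 deps=(None,None) exec_start@2 write@4
I2 mul r1: issue@3 deps=(None,None) exec_start@3 write@4
I3 add r4: issue@4 deps=(2,None) exec_start@4 write@6
I4 add r2: issue@5 deps=(None,2) exec_start@5 write@8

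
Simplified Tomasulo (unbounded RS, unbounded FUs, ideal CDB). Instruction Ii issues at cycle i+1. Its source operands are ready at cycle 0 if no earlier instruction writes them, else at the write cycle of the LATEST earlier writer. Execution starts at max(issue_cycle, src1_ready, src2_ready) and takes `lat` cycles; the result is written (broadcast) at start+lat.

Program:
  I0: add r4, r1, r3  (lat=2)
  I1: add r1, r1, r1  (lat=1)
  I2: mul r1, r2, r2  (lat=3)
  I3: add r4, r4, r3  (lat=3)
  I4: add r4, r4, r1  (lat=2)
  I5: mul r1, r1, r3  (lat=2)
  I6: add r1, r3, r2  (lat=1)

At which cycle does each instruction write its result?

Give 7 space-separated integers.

Answer: 3 3 6 7 9 8 8

Derivation:
I0 add r4: issue@1 deps=(None,None) exec_start@1 write@3
I1 add r1: issue@2 deps=(None,None) exec_start@2 write@3
I2 mul r1: issue@3 deps=(None,None) exec_start@3 write@6
I3 add r4: issue@4 deps=(0,None) exec_start@4 write@7
I4 add r4: issue@5 deps=(3,2) exec_start@7 write@9
I5 mul r1: issue@6 deps=(2,None) exec_start@6 write@8
I6 add r1: issue@7 deps=(None,None) exec_start@7 write@8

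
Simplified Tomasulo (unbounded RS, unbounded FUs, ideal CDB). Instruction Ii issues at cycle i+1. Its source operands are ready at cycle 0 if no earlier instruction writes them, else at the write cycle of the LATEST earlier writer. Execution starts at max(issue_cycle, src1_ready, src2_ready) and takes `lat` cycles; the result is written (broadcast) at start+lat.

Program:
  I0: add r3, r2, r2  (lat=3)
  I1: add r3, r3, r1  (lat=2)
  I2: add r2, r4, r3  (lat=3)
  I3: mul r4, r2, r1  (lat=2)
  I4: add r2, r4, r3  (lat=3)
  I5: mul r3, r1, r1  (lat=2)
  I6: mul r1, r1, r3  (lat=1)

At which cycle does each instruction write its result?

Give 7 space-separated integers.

Answer: 4 6 9 11 14 8 9

Derivation:
I0 add r3: issue@1 deps=(None,None) exec_start@1 write@4
I1 add r3: issue@2 deps=(0,None) exec_start@4 write@6
I2 add r2: issue@3 deps=(None,1) exec_start@6 write@9
I3 mul r4: issue@4 deps=(2,None) exec_start@9 write@11
I4 add r2: issue@5 deps=(3,1) exec_start@11 write@14
I5 mul r3: issue@6 deps=(None,None) exec_start@6 write@8
I6 mul r1: issue@7 deps=(None,5) exec_start@8 write@9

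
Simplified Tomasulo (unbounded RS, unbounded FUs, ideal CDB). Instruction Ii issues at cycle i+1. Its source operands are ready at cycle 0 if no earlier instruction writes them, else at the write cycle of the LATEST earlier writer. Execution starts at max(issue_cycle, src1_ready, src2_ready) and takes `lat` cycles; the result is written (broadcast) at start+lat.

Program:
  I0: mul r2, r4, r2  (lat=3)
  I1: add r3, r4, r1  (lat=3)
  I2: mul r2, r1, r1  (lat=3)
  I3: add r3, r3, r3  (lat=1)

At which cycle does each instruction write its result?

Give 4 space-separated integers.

Answer: 4 5 6 6

Derivation:
I0 mul r2: issue@1 deps=(None,None) exec_start@1 write@4
I1 add r3: issue@2 deps=(None,None) exec_start@2 write@5
I2 mul r2: issue@3 deps=(None,None) exec_start@3 write@6
I3 add r3: issue@4 deps=(1,1) exec_start@5 write@6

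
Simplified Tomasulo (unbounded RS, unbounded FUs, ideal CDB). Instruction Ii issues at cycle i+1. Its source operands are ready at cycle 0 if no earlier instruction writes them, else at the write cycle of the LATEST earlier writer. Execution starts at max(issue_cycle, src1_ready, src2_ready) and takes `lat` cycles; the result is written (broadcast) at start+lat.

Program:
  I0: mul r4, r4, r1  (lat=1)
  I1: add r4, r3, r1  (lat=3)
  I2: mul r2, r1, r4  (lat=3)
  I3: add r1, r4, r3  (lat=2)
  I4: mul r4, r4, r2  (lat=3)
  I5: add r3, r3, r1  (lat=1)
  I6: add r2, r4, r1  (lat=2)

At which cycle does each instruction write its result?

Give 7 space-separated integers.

Answer: 2 5 8 7 11 8 13

Derivation:
I0 mul r4: issue@1 deps=(None,None) exec_start@1 write@2
I1 add r4: issue@2 deps=(None,None) exec_start@2 write@5
I2 mul r2: issue@3 deps=(None,1) exec_start@5 write@8
I3 add r1: issue@4 deps=(1,None) exec_start@5 write@7
I4 mul r4: issue@5 deps=(1,2) exec_start@8 write@11
I5 add r3: issue@6 deps=(None,3) exec_start@7 write@8
I6 add r2: issue@7 deps=(4,3) exec_start@11 write@13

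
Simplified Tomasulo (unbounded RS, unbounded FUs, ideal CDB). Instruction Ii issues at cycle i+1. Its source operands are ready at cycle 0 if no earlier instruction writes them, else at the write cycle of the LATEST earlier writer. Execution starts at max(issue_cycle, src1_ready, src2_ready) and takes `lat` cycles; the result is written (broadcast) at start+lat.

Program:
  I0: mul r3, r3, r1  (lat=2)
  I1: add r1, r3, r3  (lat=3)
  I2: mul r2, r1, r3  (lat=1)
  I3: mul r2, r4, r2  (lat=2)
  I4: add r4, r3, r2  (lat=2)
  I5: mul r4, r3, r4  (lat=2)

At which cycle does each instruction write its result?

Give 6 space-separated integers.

Answer: 3 6 7 9 11 13

Derivation:
I0 mul r3: issue@1 deps=(None,None) exec_start@1 write@3
I1 add r1: issue@2 deps=(0,0) exec_start@3 write@6
I2 mul r2: issue@3 deps=(1,0) exec_start@6 write@7
I3 mul r2: issue@4 deps=(None,2) exec_start@7 write@9
I4 add r4: issue@5 deps=(0,3) exec_start@9 write@11
I5 mul r4: issue@6 deps=(0,4) exec_start@11 write@13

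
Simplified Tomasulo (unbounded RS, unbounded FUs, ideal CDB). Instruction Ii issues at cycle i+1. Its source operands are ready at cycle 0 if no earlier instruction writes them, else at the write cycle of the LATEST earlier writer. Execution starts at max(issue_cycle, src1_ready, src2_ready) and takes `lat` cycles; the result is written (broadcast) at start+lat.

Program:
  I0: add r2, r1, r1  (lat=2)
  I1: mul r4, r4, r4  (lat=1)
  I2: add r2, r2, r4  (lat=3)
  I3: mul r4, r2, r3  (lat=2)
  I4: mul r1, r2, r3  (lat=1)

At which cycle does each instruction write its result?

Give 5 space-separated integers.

Answer: 3 3 6 8 7

Derivation:
I0 add r2: issue@1 deps=(None,None) exec_start@1 write@3
I1 mul r4: issue@2 deps=(None,None) exec_start@2 write@3
I2 add r2: issue@3 deps=(0,1) exec_start@3 write@6
I3 mul r4: issue@4 deps=(2,None) exec_start@6 write@8
I4 mul r1: issue@5 deps=(2,None) exec_start@6 write@7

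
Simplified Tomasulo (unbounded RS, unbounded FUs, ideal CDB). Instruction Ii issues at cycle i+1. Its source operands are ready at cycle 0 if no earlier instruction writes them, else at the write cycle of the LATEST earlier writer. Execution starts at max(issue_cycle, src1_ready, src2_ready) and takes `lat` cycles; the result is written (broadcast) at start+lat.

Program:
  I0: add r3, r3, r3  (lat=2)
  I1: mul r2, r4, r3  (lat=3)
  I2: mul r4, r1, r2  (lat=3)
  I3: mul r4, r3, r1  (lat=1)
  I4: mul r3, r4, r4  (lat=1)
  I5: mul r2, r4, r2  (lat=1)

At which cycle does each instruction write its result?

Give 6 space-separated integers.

Answer: 3 6 9 5 6 7

Derivation:
I0 add r3: issue@1 deps=(None,None) exec_start@1 write@3
I1 mul r2: issue@2 deps=(None,0) exec_start@3 write@6
I2 mul r4: issue@3 deps=(None,1) exec_start@6 write@9
I3 mul r4: issue@4 deps=(0,None) exec_start@4 write@5
I4 mul r3: issue@5 deps=(3,3) exec_start@5 write@6
I5 mul r2: issue@6 deps=(3,1) exec_start@6 write@7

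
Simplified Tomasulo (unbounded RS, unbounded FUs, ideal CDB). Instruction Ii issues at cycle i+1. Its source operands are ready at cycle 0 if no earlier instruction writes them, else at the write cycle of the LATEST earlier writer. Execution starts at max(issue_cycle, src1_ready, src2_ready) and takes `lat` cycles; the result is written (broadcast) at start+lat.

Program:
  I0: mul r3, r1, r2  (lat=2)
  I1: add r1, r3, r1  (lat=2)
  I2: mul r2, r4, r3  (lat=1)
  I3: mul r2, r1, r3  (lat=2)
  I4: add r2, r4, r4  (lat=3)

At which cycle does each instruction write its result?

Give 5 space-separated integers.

I0 mul r3: issue@1 deps=(None,None) exec_start@1 write@3
I1 add r1: issue@2 deps=(0,None) exec_start@3 write@5
I2 mul r2: issue@3 deps=(None,0) exec_start@3 write@4
I3 mul r2: issue@4 deps=(1,0) exec_start@5 write@7
I4 add r2: issue@5 deps=(None,None) exec_start@5 write@8

Answer: 3 5 4 7 8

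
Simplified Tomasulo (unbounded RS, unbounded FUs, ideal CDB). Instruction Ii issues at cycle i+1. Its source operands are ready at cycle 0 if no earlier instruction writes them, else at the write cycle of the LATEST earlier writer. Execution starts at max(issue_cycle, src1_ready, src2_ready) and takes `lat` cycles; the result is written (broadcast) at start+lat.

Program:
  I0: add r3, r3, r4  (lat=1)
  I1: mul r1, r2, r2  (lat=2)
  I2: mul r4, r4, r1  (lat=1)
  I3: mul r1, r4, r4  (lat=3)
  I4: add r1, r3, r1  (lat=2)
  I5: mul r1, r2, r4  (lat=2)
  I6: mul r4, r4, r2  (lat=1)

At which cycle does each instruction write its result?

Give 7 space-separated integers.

I0 add r3: issue@1 deps=(None,None) exec_start@1 write@2
I1 mul r1: issue@2 deps=(None,None) exec_start@2 write@4
I2 mul r4: issue@3 deps=(None,1) exec_start@4 write@5
I3 mul r1: issue@4 deps=(2,2) exec_start@5 write@8
I4 add r1: issue@5 deps=(0,3) exec_start@8 write@10
I5 mul r1: issue@6 deps=(None,2) exec_start@6 write@8
I6 mul r4: issue@7 deps=(2,None) exec_start@7 write@8

Answer: 2 4 5 8 10 8 8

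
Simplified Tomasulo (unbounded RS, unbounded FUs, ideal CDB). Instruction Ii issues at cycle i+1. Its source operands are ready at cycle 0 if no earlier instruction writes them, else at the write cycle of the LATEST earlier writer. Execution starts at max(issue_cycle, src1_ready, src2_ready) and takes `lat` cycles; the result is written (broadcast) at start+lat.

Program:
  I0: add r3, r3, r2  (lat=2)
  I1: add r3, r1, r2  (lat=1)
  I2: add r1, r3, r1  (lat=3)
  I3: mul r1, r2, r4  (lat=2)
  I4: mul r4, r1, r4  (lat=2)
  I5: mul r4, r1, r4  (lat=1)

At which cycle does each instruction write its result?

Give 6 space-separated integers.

Answer: 3 3 6 6 8 9

Derivation:
I0 add r3: issue@1 deps=(None,None) exec_start@1 write@3
I1 add r3: issue@2 deps=(None,None) exec_start@2 write@3
I2 add r1: issue@3 deps=(1,None) exec_start@3 write@6
I3 mul r1: issue@4 deps=(None,None) exec_start@4 write@6
I4 mul r4: issue@5 deps=(3,None) exec_start@6 write@8
I5 mul r4: issue@6 deps=(3,4) exec_start@8 write@9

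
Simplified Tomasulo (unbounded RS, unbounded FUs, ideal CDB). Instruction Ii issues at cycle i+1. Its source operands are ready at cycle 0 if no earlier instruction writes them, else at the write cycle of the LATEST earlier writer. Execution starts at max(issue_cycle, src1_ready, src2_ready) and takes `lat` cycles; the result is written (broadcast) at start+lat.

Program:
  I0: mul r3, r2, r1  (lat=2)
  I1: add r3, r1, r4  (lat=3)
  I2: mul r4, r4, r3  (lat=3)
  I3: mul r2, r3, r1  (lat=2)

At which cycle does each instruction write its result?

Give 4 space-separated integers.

I0 mul r3: issue@1 deps=(None,None) exec_start@1 write@3
I1 add r3: issue@2 deps=(None,None) exec_start@2 write@5
I2 mul r4: issue@3 deps=(None,1) exec_start@5 write@8
I3 mul r2: issue@4 deps=(1,None) exec_start@5 write@7

Answer: 3 5 8 7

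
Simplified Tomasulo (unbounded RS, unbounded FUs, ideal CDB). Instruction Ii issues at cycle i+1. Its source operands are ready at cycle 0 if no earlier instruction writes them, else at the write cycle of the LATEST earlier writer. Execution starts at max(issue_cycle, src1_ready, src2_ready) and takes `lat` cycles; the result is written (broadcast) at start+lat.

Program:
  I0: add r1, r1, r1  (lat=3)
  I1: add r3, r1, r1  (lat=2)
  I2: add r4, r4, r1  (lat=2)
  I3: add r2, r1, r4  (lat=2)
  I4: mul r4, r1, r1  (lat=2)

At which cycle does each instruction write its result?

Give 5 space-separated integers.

Answer: 4 6 6 8 7

Derivation:
I0 add r1: issue@1 deps=(None,None) exec_start@1 write@4
I1 add r3: issue@2 deps=(0,0) exec_start@4 write@6
I2 add r4: issue@3 deps=(None,0) exec_start@4 write@6
I3 add r2: issue@4 deps=(0,2) exec_start@6 write@8
I4 mul r4: issue@5 deps=(0,0) exec_start@5 write@7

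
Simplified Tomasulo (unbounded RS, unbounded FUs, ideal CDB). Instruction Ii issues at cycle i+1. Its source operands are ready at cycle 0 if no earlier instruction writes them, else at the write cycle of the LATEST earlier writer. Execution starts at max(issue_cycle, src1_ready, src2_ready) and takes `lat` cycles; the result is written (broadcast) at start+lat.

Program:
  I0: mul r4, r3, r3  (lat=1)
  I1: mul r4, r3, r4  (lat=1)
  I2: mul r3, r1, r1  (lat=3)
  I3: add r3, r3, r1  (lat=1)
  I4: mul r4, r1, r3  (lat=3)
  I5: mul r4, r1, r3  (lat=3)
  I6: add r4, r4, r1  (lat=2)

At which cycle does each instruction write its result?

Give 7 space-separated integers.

Answer: 2 3 6 7 10 10 12

Derivation:
I0 mul r4: issue@1 deps=(None,None) exec_start@1 write@2
I1 mul r4: issue@2 deps=(None,0) exec_start@2 write@3
I2 mul r3: issue@3 deps=(None,None) exec_start@3 write@6
I3 add r3: issue@4 deps=(2,None) exec_start@6 write@7
I4 mul r4: issue@5 deps=(None,3) exec_start@7 write@10
I5 mul r4: issue@6 deps=(None,3) exec_start@7 write@10
I6 add r4: issue@7 deps=(5,None) exec_start@10 write@12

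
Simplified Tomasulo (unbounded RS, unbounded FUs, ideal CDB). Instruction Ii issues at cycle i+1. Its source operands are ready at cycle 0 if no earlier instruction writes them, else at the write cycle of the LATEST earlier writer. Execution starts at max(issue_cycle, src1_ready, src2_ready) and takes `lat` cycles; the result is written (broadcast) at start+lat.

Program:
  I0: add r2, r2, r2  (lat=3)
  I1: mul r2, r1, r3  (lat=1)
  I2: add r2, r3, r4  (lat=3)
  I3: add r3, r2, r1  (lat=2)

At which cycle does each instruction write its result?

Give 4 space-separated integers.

Answer: 4 3 6 8

Derivation:
I0 add r2: issue@1 deps=(None,None) exec_start@1 write@4
I1 mul r2: issue@2 deps=(None,None) exec_start@2 write@3
I2 add r2: issue@3 deps=(None,None) exec_start@3 write@6
I3 add r3: issue@4 deps=(2,None) exec_start@6 write@8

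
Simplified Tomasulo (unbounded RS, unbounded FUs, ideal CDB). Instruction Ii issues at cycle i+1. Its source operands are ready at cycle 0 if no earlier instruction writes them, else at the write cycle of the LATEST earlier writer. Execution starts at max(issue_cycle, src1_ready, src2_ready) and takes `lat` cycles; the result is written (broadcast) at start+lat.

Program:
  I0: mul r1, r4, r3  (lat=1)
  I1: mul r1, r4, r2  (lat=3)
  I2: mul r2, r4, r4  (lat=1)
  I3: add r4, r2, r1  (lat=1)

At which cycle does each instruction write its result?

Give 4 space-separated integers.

I0 mul r1: issue@1 deps=(None,None) exec_start@1 write@2
I1 mul r1: issue@2 deps=(None,None) exec_start@2 write@5
I2 mul r2: issue@3 deps=(None,None) exec_start@3 write@4
I3 add r4: issue@4 deps=(2,1) exec_start@5 write@6

Answer: 2 5 4 6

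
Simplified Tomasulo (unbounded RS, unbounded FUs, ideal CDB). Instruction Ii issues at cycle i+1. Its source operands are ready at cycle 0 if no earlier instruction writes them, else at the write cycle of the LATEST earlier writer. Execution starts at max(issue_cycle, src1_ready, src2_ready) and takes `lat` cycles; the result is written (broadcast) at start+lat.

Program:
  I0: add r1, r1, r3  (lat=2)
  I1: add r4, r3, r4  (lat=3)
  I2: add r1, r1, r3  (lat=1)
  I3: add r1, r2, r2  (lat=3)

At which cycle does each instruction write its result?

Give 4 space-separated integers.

Answer: 3 5 4 7

Derivation:
I0 add r1: issue@1 deps=(None,None) exec_start@1 write@3
I1 add r4: issue@2 deps=(None,None) exec_start@2 write@5
I2 add r1: issue@3 deps=(0,None) exec_start@3 write@4
I3 add r1: issue@4 deps=(None,None) exec_start@4 write@7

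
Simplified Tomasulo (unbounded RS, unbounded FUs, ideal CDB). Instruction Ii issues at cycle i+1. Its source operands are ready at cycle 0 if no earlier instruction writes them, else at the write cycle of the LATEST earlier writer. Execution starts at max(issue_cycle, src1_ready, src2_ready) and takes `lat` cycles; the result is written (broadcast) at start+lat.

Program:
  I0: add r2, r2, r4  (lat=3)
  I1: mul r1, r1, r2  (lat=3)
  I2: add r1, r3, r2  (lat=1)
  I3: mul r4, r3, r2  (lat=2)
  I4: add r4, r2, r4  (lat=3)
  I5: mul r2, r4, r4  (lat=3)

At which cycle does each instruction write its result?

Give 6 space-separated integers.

Answer: 4 7 5 6 9 12

Derivation:
I0 add r2: issue@1 deps=(None,None) exec_start@1 write@4
I1 mul r1: issue@2 deps=(None,0) exec_start@4 write@7
I2 add r1: issue@3 deps=(None,0) exec_start@4 write@5
I3 mul r4: issue@4 deps=(None,0) exec_start@4 write@6
I4 add r4: issue@5 deps=(0,3) exec_start@6 write@9
I5 mul r2: issue@6 deps=(4,4) exec_start@9 write@12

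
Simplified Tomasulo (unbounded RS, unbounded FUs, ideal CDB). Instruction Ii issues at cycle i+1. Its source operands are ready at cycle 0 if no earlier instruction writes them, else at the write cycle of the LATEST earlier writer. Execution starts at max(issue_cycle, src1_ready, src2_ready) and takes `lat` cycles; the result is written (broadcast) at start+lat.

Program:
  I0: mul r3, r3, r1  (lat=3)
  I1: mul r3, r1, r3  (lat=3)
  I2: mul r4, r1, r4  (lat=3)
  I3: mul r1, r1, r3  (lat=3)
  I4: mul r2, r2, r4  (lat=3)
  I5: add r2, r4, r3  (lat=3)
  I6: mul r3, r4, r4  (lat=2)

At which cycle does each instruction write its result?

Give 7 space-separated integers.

I0 mul r3: issue@1 deps=(None,None) exec_start@1 write@4
I1 mul r3: issue@2 deps=(None,0) exec_start@4 write@7
I2 mul r4: issue@3 deps=(None,None) exec_start@3 write@6
I3 mul r1: issue@4 deps=(None,1) exec_start@7 write@10
I4 mul r2: issue@5 deps=(None,2) exec_start@6 write@9
I5 add r2: issue@6 deps=(2,1) exec_start@7 write@10
I6 mul r3: issue@7 deps=(2,2) exec_start@7 write@9

Answer: 4 7 6 10 9 10 9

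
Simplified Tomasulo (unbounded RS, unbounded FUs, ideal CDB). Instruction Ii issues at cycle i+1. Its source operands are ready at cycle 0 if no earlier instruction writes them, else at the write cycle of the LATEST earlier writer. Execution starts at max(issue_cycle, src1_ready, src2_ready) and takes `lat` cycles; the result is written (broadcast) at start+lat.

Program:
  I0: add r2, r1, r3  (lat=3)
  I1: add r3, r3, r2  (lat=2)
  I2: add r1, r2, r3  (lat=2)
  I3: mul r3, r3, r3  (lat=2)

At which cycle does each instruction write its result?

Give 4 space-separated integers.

Answer: 4 6 8 8

Derivation:
I0 add r2: issue@1 deps=(None,None) exec_start@1 write@4
I1 add r3: issue@2 deps=(None,0) exec_start@4 write@6
I2 add r1: issue@3 deps=(0,1) exec_start@6 write@8
I3 mul r3: issue@4 deps=(1,1) exec_start@6 write@8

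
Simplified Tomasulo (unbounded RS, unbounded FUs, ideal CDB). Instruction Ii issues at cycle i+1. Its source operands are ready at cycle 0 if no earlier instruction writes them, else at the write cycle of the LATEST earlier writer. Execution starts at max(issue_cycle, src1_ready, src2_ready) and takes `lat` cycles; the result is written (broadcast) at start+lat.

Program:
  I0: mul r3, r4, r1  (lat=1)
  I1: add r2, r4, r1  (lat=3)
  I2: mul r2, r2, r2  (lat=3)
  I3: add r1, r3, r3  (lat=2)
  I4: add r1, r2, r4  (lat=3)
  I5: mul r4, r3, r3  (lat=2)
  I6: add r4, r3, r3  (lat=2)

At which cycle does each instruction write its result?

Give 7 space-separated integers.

I0 mul r3: issue@1 deps=(None,None) exec_start@1 write@2
I1 add r2: issue@2 deps=(None,None) exec_start@2 write@5
I2 mul r2: issue@3 deps=(1,1) exec_start@5 write@8
I3 add r1: issue@4 deps=(0,0) exec_start@4 write@6
I4 add r1: issue@5 deps=(2,None) exec_start@8 write@11
I5 mul r4: issue@6 deps=(0,0) exec_start@6 write@8
I6 add r4: issue@7 deps=(0,0) exec_start@7 write@9

Answer: 2 5 8 6 11 8 9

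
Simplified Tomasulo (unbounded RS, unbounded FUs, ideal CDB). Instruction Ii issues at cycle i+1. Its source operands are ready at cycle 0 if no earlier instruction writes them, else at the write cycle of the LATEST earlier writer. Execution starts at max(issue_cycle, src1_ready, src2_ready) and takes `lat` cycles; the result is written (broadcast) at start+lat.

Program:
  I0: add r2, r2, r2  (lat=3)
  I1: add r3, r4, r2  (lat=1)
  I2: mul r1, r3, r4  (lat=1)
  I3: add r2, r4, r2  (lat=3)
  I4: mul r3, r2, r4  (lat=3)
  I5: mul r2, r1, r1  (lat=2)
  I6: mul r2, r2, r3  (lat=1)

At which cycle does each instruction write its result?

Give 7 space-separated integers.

Answer: 4 5 6 7 10 8 11

Derivation:
I0 add r2: issue@1 deps=(None,None) exec_start@1 write@4
I1 add r3: issue@2 deps=(None,0) exec_start@4 write@5
I2 mul r1: issue@3 deps=(1,None) exec_start@5 write@6
I3 add r2: issue@4 deps=(None,0) exec_start@4 write@7
I4 mul r3: issue@5 deps=(3,None) exec_start@7 write@10
I5 mul r2: issue@6 deps=(2,2) exec_start@6 write@8
I6 mul r2: issue@7 deps=(5,4) exec_start@10 write@11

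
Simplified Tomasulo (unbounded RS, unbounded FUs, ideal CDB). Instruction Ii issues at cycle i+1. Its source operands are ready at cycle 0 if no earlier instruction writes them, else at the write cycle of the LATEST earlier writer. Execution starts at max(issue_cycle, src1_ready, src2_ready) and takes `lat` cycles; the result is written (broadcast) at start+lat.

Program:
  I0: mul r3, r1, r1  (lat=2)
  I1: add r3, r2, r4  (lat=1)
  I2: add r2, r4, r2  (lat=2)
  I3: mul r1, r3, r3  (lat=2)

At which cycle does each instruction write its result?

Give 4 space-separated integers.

Answer: 3 3 5 6

Derivation:
I0 mul r3: issue@1 deps=(None,None) exec_start@1 write@3
I1 add r3: issue@2 deps=(None,None) exec_start@2 write@3
I2 add r2: issue@3 deps=(None,None) exec_start@3 write@5
I3 mul r1: issue@4 deps=(1,1) exec_start@4 write@6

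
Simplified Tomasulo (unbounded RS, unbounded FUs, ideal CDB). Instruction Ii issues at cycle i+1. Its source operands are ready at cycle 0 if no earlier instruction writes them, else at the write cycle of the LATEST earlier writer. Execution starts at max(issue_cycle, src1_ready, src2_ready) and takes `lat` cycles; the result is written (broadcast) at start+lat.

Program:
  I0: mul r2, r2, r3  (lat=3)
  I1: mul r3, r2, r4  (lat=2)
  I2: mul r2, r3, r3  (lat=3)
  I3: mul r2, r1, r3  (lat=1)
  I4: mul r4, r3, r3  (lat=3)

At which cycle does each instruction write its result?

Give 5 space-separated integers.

Answer: 4 6 9 7 9

Derivation:
I0 mul r2: issue@1 deps=(None,None) exec_start@1 write@4
I1 mul r3: issue@2 deps=(0,None) exec_start@4 write@6
I2 mul r2: issue@3 deps=(1,1) exec_start@6 write@9
I3 mul r2: issue@4 deps=(None,1) exec_start@6 write@7
I4 mul r4: issue@5 deps=(1,1) exec_start@6 write@9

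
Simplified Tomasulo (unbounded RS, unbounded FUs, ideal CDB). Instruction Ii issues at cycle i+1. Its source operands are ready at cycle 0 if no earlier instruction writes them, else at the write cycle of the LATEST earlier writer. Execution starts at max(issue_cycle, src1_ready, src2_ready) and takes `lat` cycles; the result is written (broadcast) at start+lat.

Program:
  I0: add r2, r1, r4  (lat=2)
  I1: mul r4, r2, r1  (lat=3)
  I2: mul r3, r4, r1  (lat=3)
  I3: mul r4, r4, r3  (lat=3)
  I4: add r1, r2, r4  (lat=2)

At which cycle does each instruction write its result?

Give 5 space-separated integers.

I0 add r2: issue@1 deps=(None,None) exec_start@1 write@3
I1 mul r4: issue@2 deps=(0,None) exec_start@3 write@6
I2 mul r3: issue@3 deps=(1,None) exec_start@6 write@9
I3 mul r4: issue@4 deps=(1,2) exec_start@9 write@12
I4 add r1: issue@5 deps=(0,3) exec_start@12 write@14

Answer: 3 6 9 12 14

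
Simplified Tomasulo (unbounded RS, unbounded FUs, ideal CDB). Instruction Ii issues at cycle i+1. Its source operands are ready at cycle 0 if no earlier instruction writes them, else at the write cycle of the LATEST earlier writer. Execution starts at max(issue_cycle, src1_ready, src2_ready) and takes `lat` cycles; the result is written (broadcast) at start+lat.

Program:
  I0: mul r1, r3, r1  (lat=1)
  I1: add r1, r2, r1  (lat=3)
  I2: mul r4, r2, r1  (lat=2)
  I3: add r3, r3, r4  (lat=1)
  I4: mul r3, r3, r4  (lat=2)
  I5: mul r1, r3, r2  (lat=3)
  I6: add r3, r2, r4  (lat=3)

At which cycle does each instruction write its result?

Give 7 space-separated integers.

I0 mul r1: issue@1 deps=(None,None) exec_start@1 write@2
I1 add r1: issue@2 deps=(None,0) exec_start@2 write@5
I2 mul r4: issue@3 deps=(None,1) exec_start@5 write@7
I3 add r3: issue@4 deps=(None,2) exec_start@7 write@8
I4 mul r3: issue@5 deps=(3,2) exec_start@8 write@10
I5 mul r1: issue@6 deps=(4,None) exec_start@10 write@13
I6 add r3: issue@7 deps=(None,2) exec_start@7 write@10

Answer: 2 5 7 8 10 13 10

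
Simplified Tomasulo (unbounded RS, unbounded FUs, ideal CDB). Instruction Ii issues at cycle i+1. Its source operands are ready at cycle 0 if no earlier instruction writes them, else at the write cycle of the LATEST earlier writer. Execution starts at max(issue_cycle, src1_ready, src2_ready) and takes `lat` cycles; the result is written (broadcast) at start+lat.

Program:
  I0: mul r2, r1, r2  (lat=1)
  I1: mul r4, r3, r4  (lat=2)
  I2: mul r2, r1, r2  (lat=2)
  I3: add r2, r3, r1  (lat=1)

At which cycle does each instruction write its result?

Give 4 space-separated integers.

I0 mul r2: issue@1 deps=(None,None) exec_start@1 write@2
I1 mul r4: issue@2 deps=(None,None) exec_start@2 write@4
I2 mul r2: issue@3 deps=(None,0) exec_start@3 write@5
I3 add r2: issue@4 deps=(None,None) exec_start@4 write@5

Answer: 2 4 5 5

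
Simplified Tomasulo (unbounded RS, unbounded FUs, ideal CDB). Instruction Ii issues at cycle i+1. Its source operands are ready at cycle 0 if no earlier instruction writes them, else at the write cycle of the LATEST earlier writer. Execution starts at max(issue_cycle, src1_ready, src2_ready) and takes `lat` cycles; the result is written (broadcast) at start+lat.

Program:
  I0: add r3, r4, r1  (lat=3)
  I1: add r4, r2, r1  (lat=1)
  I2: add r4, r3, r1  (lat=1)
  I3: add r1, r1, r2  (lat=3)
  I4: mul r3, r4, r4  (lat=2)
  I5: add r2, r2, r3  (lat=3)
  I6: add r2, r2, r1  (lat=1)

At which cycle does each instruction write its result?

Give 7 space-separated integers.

Answer: 4 3 5 7 7 10 11

Derivation:
I0 add r3: issue@1 deps=(None,None) exec_start@1 write@4
I1 add r4: issue@2 deps=(None,None) exec_start@2 write@3
I2 add r4: issue@3 deps=(0,None) exec_start@4 write@5
I3 add r1: issue@4 deps=(None,None) exec_start@4 write@7
I4 mul r3: issue@5 deps=(2,2) exec_start@5 write@7
I5 add r2: issue@6 deps=(None,4) exec_start@7 write@10
I6 add r2: issue@7 deps=(5,3) exec_start@10 write@11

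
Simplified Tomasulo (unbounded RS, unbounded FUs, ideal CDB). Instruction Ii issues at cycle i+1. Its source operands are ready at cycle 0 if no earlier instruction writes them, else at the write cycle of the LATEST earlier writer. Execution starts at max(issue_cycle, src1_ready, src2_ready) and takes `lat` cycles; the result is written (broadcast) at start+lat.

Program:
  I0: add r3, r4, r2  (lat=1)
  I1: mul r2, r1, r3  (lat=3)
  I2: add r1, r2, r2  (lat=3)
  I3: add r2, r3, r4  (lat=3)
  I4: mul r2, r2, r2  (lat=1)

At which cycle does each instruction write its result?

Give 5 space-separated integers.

I0 add r3: issue@1 deps=(None,None) exec_start@1 write@2
I1 mul r2: issue@2 deps=(None,0) exec_start@2 write@5
I2 add r1: issue@3 deps=(1,1) exec_start@5 write@8
I3 add r2: issue@4 deps=(0,None) exec_start@4 write@7
I4 mul r2: issue@5 deps=(3,3) exec_start@7 write@8

Answer: 2 5 8 7 8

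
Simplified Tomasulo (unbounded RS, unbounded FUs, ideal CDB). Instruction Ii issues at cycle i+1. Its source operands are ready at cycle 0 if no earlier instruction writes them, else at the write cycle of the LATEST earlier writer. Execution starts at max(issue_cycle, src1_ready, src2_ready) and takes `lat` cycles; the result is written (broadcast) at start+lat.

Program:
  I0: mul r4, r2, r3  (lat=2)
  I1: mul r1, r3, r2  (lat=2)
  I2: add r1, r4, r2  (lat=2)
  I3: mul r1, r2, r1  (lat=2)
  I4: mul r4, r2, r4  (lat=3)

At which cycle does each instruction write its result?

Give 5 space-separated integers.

Answer: 3 4 5 7 8

Derivation:
I0 mul r4: issue@1 deps=(None,None) exec_start@1 write@3
I1 mul r1: issue@2 deps=(None,None) exec_start@2 write@4
I2 add r1: issue@3 deps=(0,None) exec_start@3 write@5
I3 mul r1: issue@4 deps=(None,2) exec_start@5 write@7
I4 mul r4: issue@5 deps=(None,0) exec_start@5 write@8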